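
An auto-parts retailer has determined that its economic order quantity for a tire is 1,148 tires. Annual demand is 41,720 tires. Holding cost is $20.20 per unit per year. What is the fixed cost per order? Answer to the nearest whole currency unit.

Invert the EOQ relation Q*² = 2DS/H.
From Q* = √(2DS/H): S = Q*²H / (2D) = 1,148² × 20.2 / (2 × 41,720) = 319.0515.

S ≈ $319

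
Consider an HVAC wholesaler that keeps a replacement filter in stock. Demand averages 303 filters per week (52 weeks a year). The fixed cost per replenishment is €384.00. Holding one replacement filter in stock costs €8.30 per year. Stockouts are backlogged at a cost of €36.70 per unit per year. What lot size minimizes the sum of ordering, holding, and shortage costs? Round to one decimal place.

Q* ≈ 1,337.0 filters

Annual demand D = 303 × 52 = 15,756.
With planned backorders, Q* = √(2DS/H) · √((H+B)/B).
√(2DS/H) = √(2 × 15,756 × 384 / 8.3) = 1207.437.
√((H+B)/B) = √((8.3+36.7)/36.7) = 1.1073.
Q* ≈ 1337.020.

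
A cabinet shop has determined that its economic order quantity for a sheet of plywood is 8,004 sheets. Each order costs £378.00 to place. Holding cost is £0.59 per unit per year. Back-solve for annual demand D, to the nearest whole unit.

D ≈ 49,997 sheets per year

Invert the EOQ relation Q*² = 2DS/H.
From Q* = √(2DS/H): D = Q*²H / (2S) = 8,004² × 0.59 / (2 × 378) = 49997.050.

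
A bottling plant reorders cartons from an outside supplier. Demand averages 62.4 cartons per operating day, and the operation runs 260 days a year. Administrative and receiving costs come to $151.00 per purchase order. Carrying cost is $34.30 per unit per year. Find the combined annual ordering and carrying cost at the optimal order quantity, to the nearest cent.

Annual demand D = 62.4 × 260 = 16,224.
The optimal lot size = √(2DS/H) = √(2 × 16,224 × 151 / 34.3) ≈ 377.95.
At the optimum the two cost components are equal, so total cost = 2·(Q*/2)H = Q*·H.
Minimum total = √(2DSH) = √(2 × 16,224 × 151 × 34.3) ≈ 12963.716.

TC* ≈ $12,963.72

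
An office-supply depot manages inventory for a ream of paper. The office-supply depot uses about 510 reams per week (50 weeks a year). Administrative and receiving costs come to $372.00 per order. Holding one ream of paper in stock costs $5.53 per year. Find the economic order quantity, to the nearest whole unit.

Q* ≈ 1,852 reams

Annual demand D = 510 × 50 = 25,500.
EOQ = √(2DS / H) = √(2 × 25,500 × 372 / 5.53).
= √(18,972,000 / 5.53) = √3,430,741.4105 ≈ 1852.226.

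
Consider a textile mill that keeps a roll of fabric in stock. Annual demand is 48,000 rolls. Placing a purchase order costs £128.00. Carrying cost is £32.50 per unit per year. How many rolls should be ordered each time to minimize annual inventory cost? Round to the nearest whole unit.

Q* ≈ 615 rolls

EOQ = √(2DS / H) = √(2 × 48,000 × 128 / 32.5).
= √(12,288,000 / 32.5) = √378,092.3077 ≈ 614.892.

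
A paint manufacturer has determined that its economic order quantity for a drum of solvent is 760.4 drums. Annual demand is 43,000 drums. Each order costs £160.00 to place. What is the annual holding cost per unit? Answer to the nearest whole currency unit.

Squaring Q* = √(2DS/H) gives Q*² = 2DS/H.
From Q* = √(2DS/H): H = 2DS / Q*² = 2 × 43,000 × 160 / 760.4² = 23.7977.

H ≈ £24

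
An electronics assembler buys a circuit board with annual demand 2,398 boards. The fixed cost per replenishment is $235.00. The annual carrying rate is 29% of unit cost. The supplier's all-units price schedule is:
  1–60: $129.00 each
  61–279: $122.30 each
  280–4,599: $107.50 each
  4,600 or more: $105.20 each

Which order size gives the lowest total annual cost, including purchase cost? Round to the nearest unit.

Holding cost per unit per year at price C is H = 0.29·C.
Candidates are each tier's EOQ (if it falls in that tier) and each price-break quantity.
Tier 1 ($129.00): EOQ = 173.6 exceeds tier's upper bound 60, so this tier is dominated.
EOQ at $122.30 = 178.3 (feasible in tier 2): TC = 2,398×$122.30 + (2,398/178.3)×235 + (178.3/2)×0.29×$122.30 = $299,597.85.
EOQ at $107.50 = 190.1 < 280, so use break Q=280: TC = 2,398×$107.50 + (2,398/280.0)×235 + (280.0/2)×0.29×$107.50 = $264,162.11.
EOQ at $105.20 = 192.2 < 4600, so use break Q=4600: TC = 2,398×$105.20 + (2,398/4600.0)×235 + (4600.0/2)×0.29×$105.20 = $322,560.51.
Lowest total cost is $264,162.11 at Q = 280.0.

Q* ≈ 280 boards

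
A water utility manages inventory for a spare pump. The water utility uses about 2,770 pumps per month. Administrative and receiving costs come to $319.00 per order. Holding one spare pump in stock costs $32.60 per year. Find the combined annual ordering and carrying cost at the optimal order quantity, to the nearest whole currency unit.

TC* ≈ $26,294

Annual demand D = 2,770 × 12 = 33,240.
Q* = √(2DS/H) = √(2 × 33,240 × 319 / 32.6) ≈ 806.55.
At the optimum the two cost components are equal, so total cost = 2·(Q*/2)H = Q*·H.
Minimum total = √(2DSH) = √(2 × 33,240 × 319 × 32.6) ≈ 26293.575.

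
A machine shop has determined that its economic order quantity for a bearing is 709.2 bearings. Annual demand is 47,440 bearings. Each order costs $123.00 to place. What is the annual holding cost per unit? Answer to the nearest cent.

Invert the EOQ relation Q*² = 2DS/H.
From Q* = √(2DS/H): H = 2DS / Q*² = 2 × 47,440 × 123 / 709.2² = 23.2029.

H ≈ $23.20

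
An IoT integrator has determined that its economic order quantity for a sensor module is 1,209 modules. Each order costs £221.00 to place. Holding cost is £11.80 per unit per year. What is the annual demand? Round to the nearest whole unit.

D ≈ 39,022 modules per year

Squaring Q* = √(2DS/H) gives Q*² = 2DS/H.
From Q* = √(2DS/H): D = Q*²H / (2S) = 1,209² × 11.8 / (2 × 221) = 39022.253.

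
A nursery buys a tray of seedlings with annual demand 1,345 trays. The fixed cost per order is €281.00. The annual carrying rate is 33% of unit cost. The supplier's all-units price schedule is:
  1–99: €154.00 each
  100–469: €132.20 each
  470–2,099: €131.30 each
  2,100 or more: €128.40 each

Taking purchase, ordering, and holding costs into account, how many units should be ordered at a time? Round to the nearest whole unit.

Holding cost per unit per year at price C is H = 0.33·C.
For each price level, check whether its EOQ is feasible; otherwise the best quantity at that price is the breakpoint.
Tier 1 (€154.00): EOQ = 122.0 exceeds tier's upper bound 99, so this tier is dominated.
EOQ at €132.20 = 131.6 (feasible in tier 2): TC = 1,345×€132.20 + (1,345/131.6)×281 + (131.6/2)×0.33×€132.20 = €183,551.51.
EOQ at €131.30 = 132.1 < 470, so use break Q=470: TC = 1,345×€131.30 + (1,345/470.0)×281 + (470.0/2)×0.33×€131.30 = €187,584.95.
EOQ at €128.40 = 133.6 < 2100, so use break Q=2100: TC = 1,345×€128.40 + (1,345/2100.0)×281 + (2100.0/2)×0.33×€128.40 = €217,368.57.
Lowest total cost is €183,551.51 at Q = 131.6.

Q* ≈ 132 trays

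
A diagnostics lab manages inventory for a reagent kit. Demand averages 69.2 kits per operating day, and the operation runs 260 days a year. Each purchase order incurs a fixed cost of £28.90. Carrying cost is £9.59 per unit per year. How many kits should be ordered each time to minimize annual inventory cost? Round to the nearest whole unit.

Q* ≈ 329 kits

Annual demand D = 69.2 × 260 = 17,992.
EOQ = √(2DS / H) = √(2 × 17,992 × 28.9 / 9.59).
= √(1,039,937.6 / 9.59) = √108,439.7914 ≈ 329.302.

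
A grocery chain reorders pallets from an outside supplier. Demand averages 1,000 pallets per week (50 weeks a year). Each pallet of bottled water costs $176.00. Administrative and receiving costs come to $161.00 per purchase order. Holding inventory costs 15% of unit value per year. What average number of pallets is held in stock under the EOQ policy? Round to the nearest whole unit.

Average inventory ≈ 390 pallets

Annual demand D = 1,000 × 50 = 50,000.
Holding cost H = 0.15 × $176.00 = $26.4000 per unit per year.
Q* = √(2DS/H) = √(2 × 50,000 × 161 / 26.4) ≈ 780.93.
Average inventory = Q*/2 ≈ 780.93 / 2 = 390.464.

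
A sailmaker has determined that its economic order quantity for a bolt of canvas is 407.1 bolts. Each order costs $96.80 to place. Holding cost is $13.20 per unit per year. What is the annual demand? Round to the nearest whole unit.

D ≈ 11,300 bolts per year

The basic EOQ model gives Q* = √(2DS/H); rearrange for the unknown.
From Q* = √(2DS/H): D = Q*²H / (2S) = 407.1² × 13.2 / (2 × 96.8) = 11299.801.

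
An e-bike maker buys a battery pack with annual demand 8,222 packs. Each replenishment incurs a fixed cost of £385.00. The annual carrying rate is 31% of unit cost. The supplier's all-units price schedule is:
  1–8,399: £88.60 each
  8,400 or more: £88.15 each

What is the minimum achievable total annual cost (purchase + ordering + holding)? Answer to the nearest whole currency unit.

TC* ≈ £741,656

Holding cost per unit per year at price C is H = 0.31·C.
Candidates are each tier's EOQ (if it falls in that tier) and each price-break quantity.
EOQ at £88.60 = 480.1 (feasible in tier 1): TC = 8,222×£88.60 + (8,222/480.1)×385 + (480.1/2)×0.31×£88.60 = £741,655.77.
EOQ at £88.15 = 481.3 < 8400, so use break Q=8400: TC = 8,222×£88.15 + (8,222/8400.0)×385 + (8400.0/2)×0.31×£88.15 = £839,917.44.
Lowest total cost among the candidates is at Q = 480.1.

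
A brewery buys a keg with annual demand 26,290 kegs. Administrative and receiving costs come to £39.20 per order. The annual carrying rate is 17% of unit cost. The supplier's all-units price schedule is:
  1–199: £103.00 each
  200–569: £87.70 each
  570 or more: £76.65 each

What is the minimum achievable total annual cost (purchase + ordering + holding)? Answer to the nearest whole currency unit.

TC* ≈ £2,020,650

Holding cost per unit per year at price C is H = 0.17·C.
Evaluate total cost at each tier's feasible EOQ or, if the EOQ is below the tier, at the tier's minimum quantity.
Tier 1 (£103.00): EOQ = 343.1 exceeds tier's upper bound 199, so this tier is dominated.
EOQ at £87.70 = 371.8 (feasible in tier 2): TC = 26,290×£87.70 + (26,290/371.8)×39.2 + (371.8/2)×0.17×£87.70 = £2,311,176.42.
EOQ at £76.65 = 397.7 < 570, so use break Q=570: TC = 26,290×£76.65 + (26,290/570.0)×39.2 + (570.0/2)×0.17×£76.65 = £2,020,650.21.
Lowest total cost among the candidates is at Q = 570.0.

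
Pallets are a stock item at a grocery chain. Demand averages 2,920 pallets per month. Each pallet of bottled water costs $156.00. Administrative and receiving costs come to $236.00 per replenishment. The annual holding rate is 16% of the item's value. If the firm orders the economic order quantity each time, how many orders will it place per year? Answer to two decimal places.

N ≈ 43.05 orders per year

Annual demand D = 2,920 × 12 = 35,040.
Holding cost H = 0.16 × $156.00 = $24.9600 per unit per year.
Q* = √(2DS/H) = √(2 × 35,040 × 236 / 24.96) ≈ 814.01.
Orders per year = D / Q* = 35,040 / 814.01 ≈ 43.046.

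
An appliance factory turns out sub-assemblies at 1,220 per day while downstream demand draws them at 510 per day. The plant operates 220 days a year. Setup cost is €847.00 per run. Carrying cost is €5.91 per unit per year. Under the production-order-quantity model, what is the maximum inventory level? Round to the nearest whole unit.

I_max ≈ 4,326 sub-assemblies

Annual demand D = 510 × 220 = 112,200.
Production build-up factor (1 − d/p) = 1 − 510/1,220 = 0.5820.
Q* = √(2DS / (H(1 − d/p))) = √(2 × 112,200 × 847 / (5.91 × 0.5820)).
= √(190,066,800 / 3.4394) ≈ 7433.787.
Maximum inventory = Q*(1 − d/p) = 7433.787 × 0.5820 ≈ 4326.220.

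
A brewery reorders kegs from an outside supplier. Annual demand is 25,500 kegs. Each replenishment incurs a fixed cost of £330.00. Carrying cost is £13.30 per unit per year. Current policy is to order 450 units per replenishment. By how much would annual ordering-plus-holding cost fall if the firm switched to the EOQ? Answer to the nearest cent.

EOQ = √(2DS/H) = √(2 × 25,500 × 330 / 13.3) ≈ 1124.91.
Cost at Q* = (D/Q*)S + (Q*/2)H = √(2DSH) ≈ £14,961.25.
Cost at Q = 450: (25,500/450)×330 + (450/2)×13.3 = £18,700.00 + £2,992.50 = £21,692.50.
Excess = £21,692.50 − £14,961.25 = £6,731.25.

Extra cost ≈ £6,731.25 per year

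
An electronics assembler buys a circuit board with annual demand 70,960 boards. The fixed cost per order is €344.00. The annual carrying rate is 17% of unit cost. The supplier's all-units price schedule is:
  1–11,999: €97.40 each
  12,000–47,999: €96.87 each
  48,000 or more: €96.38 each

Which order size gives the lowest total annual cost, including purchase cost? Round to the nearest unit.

Holding cost per unit per year at price C is H = 0.17·C.
Evaluate total cost at each tier's feasible EOQ or, if the EOQ is below the tier, at the tier's minimum quantity.
EOQ at €97.40 = 1717.1 (feasible in tier 1): TC = 70,960×€97.40 + (70,960/1717.1)×344 + (1717.1/2)×0.17×€97.40 = €6,939,935.84.
EOQ at €96.87 = 1721.8 < 12000, so use break Q=12000: TC = 70,960×€96.87 + (70,960/12000.0)×344 + (12000.0/2)×0.17×€96.87 = €6,974,736.79.
EOQ at €96.38 = 1726.2 < 48000, so use break Q=48000: TC = 70,960×€96.38 + (70,960/48000.0)×344 + (48000.0/2)×0.17×€96.38 = €7,232,863.75.
Lowest total cost is €6,939,935.84 at Q = 1717.1.

Q* ≈ 1,717 boards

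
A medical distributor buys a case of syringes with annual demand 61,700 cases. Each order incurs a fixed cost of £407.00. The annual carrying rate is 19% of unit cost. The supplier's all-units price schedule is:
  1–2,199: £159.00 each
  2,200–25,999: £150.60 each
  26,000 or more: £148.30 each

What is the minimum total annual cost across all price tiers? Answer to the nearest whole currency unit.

TC* ≈ £9,334,910

Holding cost per unit per year at price C is H = 0.19·C.
Evaluate total cost at each tier's feasible EOQ or, if the EOQ is below the tier, at the tier's minimum quantity.
EOQ at £159.00 = 1289.4 (feasible in tier 1): TC = 61,700×£159.00 + (61,700/1289.4)×407 + (1289.4/2)×0.19×£159.00 = £9,849,252.03.
EOQ at £150.60 = 1324.8 < 2200, so use break Q=2200: TC = 61,700×£150.60 + (61,700/2200.0)×407 + (2200.0/2)×0.19×£150.60 = £9,334,909.90.
EOQ at £148.30 = 1335.1 < 26000, so use break Q=26000: TC = 61,700×£148.30 + (61,700/26000.0)×407 + (26000.0/2)×0.19×£148.30 = £9,517,376.84.
Lowest total cost among the candidates is at Q = 2200.0.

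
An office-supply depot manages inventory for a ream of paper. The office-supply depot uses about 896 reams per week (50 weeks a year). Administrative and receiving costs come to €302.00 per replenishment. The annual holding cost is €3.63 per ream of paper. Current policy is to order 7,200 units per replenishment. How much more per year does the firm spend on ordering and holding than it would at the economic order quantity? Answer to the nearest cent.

Annual demand D = 896 × 50 = 44,800.
EOQ = √(2DS/H) = √(2 × 44,800 × 302 / 3.63) ≈ 2730.26.
Cost at Q* = (D/Q*)S + (Q*/2)H = √(2DSH) ≈ €9,910.85.
Cost at Q = 7,200: (44,800/7,200)×302 + (7,200/2)×3.63 = €1,879.11 + €13,068.00 = €14,947.11.
Excess = €14,947.11 − €9,910.85 = €5,036.26.

Extra cost ≈ €5,036.26 per year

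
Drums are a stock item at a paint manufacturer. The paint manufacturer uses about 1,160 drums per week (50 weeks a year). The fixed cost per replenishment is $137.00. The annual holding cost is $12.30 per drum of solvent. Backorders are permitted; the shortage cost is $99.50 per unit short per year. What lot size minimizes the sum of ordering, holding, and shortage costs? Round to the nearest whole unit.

Q* ≈ 1,205 drums

Annual demand D = 1,160 × 50 = 58,000.
With planned backorders, Q* = √(2DS/H) · √((H+B)/B).
√(2DS/H) = √(2 × 58,000 × 137 / 12.3) = 1136.676.
√((H+B)/B) = √((12.3+99.5)/99.5) = 1.0600.
Q* ≈ 1204.886.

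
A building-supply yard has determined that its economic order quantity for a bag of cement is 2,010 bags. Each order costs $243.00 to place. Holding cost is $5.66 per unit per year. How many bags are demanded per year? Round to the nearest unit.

The basic EOQ model gives Q* = √(2DS/H); rearrange for the unknown.
From Q* = √(2DS/H): D = Q*²H / (2S) = 2,010² × 5.66 / (2 × 243) = 47051.370.

D ≈ 47,051 bags per year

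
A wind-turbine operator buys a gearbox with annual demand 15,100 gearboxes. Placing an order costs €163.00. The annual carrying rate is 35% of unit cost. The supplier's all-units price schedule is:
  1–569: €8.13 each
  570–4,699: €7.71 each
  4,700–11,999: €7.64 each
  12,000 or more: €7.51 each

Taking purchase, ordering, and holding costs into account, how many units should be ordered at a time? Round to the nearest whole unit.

Q* ≈ 1,351 gearboxes

Holding cost per unit per year at price C is H = 0.35·C.
Evaluate total cost at each tier's feasible EOQ or, if the EOQ is below the tier, at the tier's minimum quantity.
Tier 1 (€8.13): EOQ = 1315.3 exceeds tier's upper bound 569, so this tier is dominated.
EOQ at €7.71 = 1350.6 (feasible in tier 2): TC = 15,100×€7.71 + (15,100/1350.6)×163 + (1350.6/2)×0.35×€7.71 = €120,065.67.
EOQ at €7.64 = 1356.8 < 4700, so use break Q=4700: TC = 15,100×€7.64 + (15,100/4700.0)×163 + (4700.0/2)×0.35×€7.64 = €122,171.58.
EOQ at €7.51 = 1368.5 < 12000, so use break Q=12000: TC = 15,100×€7.51 + (15,100/12000.0)×163 + (12000.0/2)×0.35×€7.51 = €129,377.11.
Lowest total cost is €120,065.67 at Q = 1350.6.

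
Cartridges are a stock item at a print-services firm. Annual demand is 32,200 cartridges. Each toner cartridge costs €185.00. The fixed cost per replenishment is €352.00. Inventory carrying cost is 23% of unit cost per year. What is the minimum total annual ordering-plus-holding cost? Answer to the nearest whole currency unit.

TC* ≈ €31,057

Holding cost H = 0.23 × €185.00 = €42.5500 per unit per year.
The optimal lot size = √(2DS/H) = √(2 × 32,200 × 352 / 42.55) ≈ 729.90.
At Q*, ordering cost (D/Q*)S equals holding cost (Q*/2)H, each = √(DSH/2).
Minimum total = √(2DSH) = √(2 × 32,200 × 352 × 42.55) ≈ 31057.325.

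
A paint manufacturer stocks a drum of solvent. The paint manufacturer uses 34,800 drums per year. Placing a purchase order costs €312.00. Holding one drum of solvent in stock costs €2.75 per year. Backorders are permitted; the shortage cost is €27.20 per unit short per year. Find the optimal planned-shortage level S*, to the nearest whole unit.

With planned backorders, Q* = √(2DS/H) · √((H+B)/B).
√(2DS/H) = √(2 × 34,800 × 312 / 2.75) = 2810.060.
√((H+B)/B) = √((2.75+27.2)/27.2) = 1.0493.
Q* ≈ 2948.693.
S* = Q* · H/(H+B) = 2948.693 × 2.75/29.95 ≈ 270.748.

S* ≈ 271 drums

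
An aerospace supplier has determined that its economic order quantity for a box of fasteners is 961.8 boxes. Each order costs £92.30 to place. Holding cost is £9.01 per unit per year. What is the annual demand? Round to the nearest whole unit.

Invert the EOQ relation Q*² = 2DS/H.
From Q* = √(2DS/H): D = Q*²H / (2S) = 961.8² × 9.01 / (2 × 92.3) = 45150.508.

D ≈ 45,151 boxes per year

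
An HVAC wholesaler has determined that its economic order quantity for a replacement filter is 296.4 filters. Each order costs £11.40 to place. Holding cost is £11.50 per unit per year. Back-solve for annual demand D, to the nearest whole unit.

Invert the EOQ relation Q*² = 2DS/H.
From Q* = √(2DS/H): D = Q*²H / (2S) = 296.4² × 11.5 / (2 × 11.4) = 44311.800.

D ≈ 44,312 filters per year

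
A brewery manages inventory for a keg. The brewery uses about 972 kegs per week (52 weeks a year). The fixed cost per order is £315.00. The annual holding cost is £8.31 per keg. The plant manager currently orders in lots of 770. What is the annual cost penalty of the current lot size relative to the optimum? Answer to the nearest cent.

Annual demand D = 972 × 52 = 50,544.
EOQ = √(2DS/H) = √(2 × 50,544 × 315 / 8.31) ≈ 1957.51.
Cost at Q* = (D/Q*)S + (Q*/2)H = √(2DSH) ≈ £16,266.93.
Cost at Q = 770: (50,544/770)×315 + (770/2)×8.31 = £20,677.09 + £3,199.35 = £23,876.44.
Excess = £23,876.44 − £16,266.93 = £7,609.51.

Extra cost ≈ £7,609.51 per year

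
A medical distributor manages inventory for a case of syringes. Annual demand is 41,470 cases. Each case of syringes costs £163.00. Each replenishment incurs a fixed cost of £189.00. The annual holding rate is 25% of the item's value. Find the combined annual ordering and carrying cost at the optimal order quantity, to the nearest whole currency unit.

Holding cost H = 0.25 × £163.00 = £40.7500 per unit per year.
EOQ = √(2DS/H) = √(2 × 41,470 × 189 / 40.75) ≈ 620.22.
At the optimum the two cost components are equal, so total cost = 2·(Q*/2)H = Q*·H.
Minimum total = √(2DSH) = √(2 × 41,470 × 189 × 40.75) ≈ 25274.160.

TC* ≈ £25,274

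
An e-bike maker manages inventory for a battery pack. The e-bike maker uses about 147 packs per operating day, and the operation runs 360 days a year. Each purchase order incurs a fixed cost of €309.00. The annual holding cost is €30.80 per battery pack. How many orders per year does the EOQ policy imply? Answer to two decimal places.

N ≈ 51.36 orders per year

Annual demand D = 147 × 360 = 52,920.
EOQ = √(2DS/H) = √(2 × 52,920 × 309 / 30.8) ≈ 1030.45.
Orders per year = D / Q* = 52,920 / 1030.45 ≈ 51.356.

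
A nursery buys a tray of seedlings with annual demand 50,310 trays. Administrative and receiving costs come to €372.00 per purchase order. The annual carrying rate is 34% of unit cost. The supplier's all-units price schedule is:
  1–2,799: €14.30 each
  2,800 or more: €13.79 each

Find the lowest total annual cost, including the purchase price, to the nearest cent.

Holding cost per unit per year at price C is H = 0.34·C.
Evaluate total cost at each tier's feasible EOQ or, if the EOQ is below the tier, at the tier's minimum quantity.
EOQ at €14.30 = 2774.6 (feasible in tier 1): TC = 50,310×€14.30 + (50,310/2774.6)×372 + (2774.6/2)×0.34×€14.30 = €732,923.28.
EOQ at €13.79 = 2825.5 (feasible in tier 2): TC = 50,310×€13.79 + (50,310/2825.5)×372 + (2825.5/2)×0.34×€13.79 = €707,022.44.
Lowest total cost among the candidates is at Q = 2825.5.

TC* ≈ €707,022.44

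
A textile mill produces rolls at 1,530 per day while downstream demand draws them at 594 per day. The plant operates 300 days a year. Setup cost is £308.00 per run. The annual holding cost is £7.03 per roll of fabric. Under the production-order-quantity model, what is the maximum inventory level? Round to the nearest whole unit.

I_max ≈ 3,091 rolls

Annual demand D = 594 × 300 = 178,200.
Production build-up factor (1 − d/p) = 1 − 594/1,530 = 0.6118.
Q* = √(2DS / (H(1 − d/p))) = √(2 × 178,200 × 308 / (7.03 × 0.6118)).
= √(109,771,200 / 4.3007) ≈ 5052.128.
Maximum inventory = Q*(1 − d/p) = 5052.128 × 0.6118 ≈ 3090.714.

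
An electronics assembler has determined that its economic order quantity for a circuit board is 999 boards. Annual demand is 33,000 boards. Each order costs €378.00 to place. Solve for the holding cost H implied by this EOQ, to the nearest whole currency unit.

Invert the EOQ relation Q*² = 2DS/H.
From Q* = √(2DS/H): H = 2DS / Q*² = 2 × 33,000 × 378 / 999² = 24.9980.

H ≈ €25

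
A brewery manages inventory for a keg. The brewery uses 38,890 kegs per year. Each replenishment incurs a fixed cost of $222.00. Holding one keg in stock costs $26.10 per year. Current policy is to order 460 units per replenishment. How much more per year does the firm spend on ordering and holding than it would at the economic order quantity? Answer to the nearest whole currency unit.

EOQ = √(2DS/H) = √(2 × 38,890 × 222 / 26.1) ≈ 813.37.
Cost at Q* = (D/Q*)S + (Q*/2)H = √(2DSH) ≈ $21,229.06.
Cost at Q = 460: (38,890/460)×222 + (460/2)×26.1 = $18,768.65 + $6,003.00 = $24,771.65.
Excess = $24,771.65 − $21,229.06 = $3,542.59.

Extra cost ≈ $3,543 per year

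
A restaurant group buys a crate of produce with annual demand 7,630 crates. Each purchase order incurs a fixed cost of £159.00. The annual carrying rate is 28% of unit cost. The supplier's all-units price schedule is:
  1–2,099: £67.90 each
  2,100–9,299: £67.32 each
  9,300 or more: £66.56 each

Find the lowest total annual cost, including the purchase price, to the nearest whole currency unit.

Holding cost per unit per year at price C is H = 0.28·C.
Candidates are each tier's EOQ (if it falls in that tier) and each price-break quantity.
EOQ at £67.90 = 357.2 (feasible in tier 1): TC = 7,630×£67.90 + (7,630/357.2)×159 + (357.2/2)×0.28×£67.90 = £524,868.88.
EOQ at £67.32 = 358.8 < 2100, so use break Q=2100: TC = 7,630×£67.32 + (7,630/2100.0)×159 + (2100.0/2)×0.28×£67.32 = £534,021.38.
EOQ at £66.56 = 360.8 < 9300, so use break Q=9300: TC = 7,630×£66.56 + (7,630/9300.0)×159 + (9300.0/2)×0.28×£66.56 = £594,644.37.
Lowest total cost among the candidates is at Q = 357.2.

TC* ≈ £524,869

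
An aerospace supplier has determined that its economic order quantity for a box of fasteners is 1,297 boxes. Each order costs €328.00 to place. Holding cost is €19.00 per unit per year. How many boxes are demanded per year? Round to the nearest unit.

D ≈ 48,723 boxes per year

Squaring Q* = √(2DS/H) gives Q*² = 2DS/H.
From Q* = √(2DS/H): D = Q*²H / (2S) = 1,297² × 19 / (2 × 328) = 48722.517.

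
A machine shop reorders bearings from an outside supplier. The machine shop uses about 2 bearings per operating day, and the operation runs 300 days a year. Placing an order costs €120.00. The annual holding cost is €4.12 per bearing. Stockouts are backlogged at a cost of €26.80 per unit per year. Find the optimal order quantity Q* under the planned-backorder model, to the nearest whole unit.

Annual demand D = 2 × 300 = 600.
With planned backorders, Q* = √(2DS/H) · √((H+B)/B).
√(2DS/H) = √(2 × 600 × 120 / 4.12) = 186.953.
√((H+B)/B) = √((4.12+26.8)/26.8) = 1.0741.
Q* ≈ 200.810.

Q* ≈ 201 bearings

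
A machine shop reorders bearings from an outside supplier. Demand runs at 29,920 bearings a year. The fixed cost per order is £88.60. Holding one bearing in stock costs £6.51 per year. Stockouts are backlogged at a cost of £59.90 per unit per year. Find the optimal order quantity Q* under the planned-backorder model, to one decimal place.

Q* ≈ 950.2 bearings

With planned backorders, Q* = √(2DS/H) · √((H+B)/B).
√(2DS/H) = √(2 × 29,920 × 88.6 / 6.51) = 902.448.
√((H+B)/B) = √((6.51+59.9)/59.9) = 1.0529.
Q* ≈ 950.223.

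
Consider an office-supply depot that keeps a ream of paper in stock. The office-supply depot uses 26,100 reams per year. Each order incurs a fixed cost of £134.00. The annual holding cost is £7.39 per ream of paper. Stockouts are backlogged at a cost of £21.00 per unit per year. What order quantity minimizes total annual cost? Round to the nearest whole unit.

Q* ≈ 1,131 reams

With planned backorders, Q* = √(2DS/H) · √((H+B)/B).
√(2DS/H) = √(2 × 26,100 × 134 / 7.39) = 972.894.
√((H+B)/B) = √((7.39+21)/21) = 1.1627.
Q* ≈ 1131.198.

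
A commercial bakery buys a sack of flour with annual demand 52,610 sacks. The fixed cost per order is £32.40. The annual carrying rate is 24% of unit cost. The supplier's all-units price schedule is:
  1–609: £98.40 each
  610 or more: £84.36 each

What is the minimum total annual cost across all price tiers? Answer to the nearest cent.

Holding cost per unit per year at price C is H = 0.24·C.
For each price level, check whether its EOQ is feasible; otherwise the best quantity at that price is the breakpoint.
EOQ at £98.40 = 379.9 (feasible in tier 1): TC = 52,610×£98.40 + (52,610/379.9)×32.4 + (379.9/2)×0.24×£98.40 = £5,185,796.73.
EOQ at £84.36 = 410.3 < 610, so use break Q=610: TC = 52,610×£84.36 + (52,610/610.0)×32.4 + (610.0/2)×0.24×£84.36 = £4,447,149.12.
Lowest total cost among the candidates is at Q = 610.0.

TC* ≈ £4,447,149.12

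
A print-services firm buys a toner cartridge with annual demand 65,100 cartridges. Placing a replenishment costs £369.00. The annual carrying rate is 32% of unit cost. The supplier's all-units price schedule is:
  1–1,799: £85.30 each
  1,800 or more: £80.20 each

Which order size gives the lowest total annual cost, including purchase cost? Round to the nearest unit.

Q* ≈ 1,800 cartridges

Holding cost per unit per year at price C is H = 0.32·C.
Evaluate total cost at each tier's feasible EOQ or, if the EOQ is below the tier, at the tier's minimum quantity.
EOQ at £85.30 = 1326.7 (feasible in tier 1): TC = 65,100×£85.30 + (65,100/1326.7)×369 + (1326.7/2)×0.32×£85.30 = £5,589,243.31.
EOQ at £80.20 = 1368.2 < 1800, so use break Q=1800: TC = 65,100×£80.20 + (65,100/1800.0)×369 + (1800.0/2)×0.32×£80.20 = £5,257,463.10.
Lowest total cost is £5,257,463.10 at Q = 1800.0.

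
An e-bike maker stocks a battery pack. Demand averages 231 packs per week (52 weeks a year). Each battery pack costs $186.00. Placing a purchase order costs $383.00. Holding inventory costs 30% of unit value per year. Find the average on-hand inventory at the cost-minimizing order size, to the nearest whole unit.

Average inventory ≈ 203 packs

Annual demand D = 231 × 52 = 12,012.
Holding cost H = 0.30 × $186.00 = $55.8000 per unit per year.
The optimal lot size = √(2DS/H) = √(2 × 12,012 × 383 / 55.8) ≈ 406.07.
Average inventory = Q*/2 ≈ 406.07 / 2 = 203.037.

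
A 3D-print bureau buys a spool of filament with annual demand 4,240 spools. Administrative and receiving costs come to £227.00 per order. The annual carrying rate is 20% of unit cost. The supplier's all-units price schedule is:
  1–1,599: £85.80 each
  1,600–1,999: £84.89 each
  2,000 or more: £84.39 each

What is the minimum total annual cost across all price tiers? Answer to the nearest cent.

Holding cost per unit per year at price C is H = 0.20·C.
Evaluate total cost at each tier's feasible EOQ or, if the EOQ is below the tier, at the tier's minimum quantity.
EOQ at £85.80 = 334.9 (feasible in tier 1): TC = 4,240×£85.80 + (4,240/334.9)×227 + (334.9/2)×0.20×£85.80 = £369,539.37.
EOQ at £84.89 = 336.7 < 1600, so use break Q=1600: TC = 4,240×£84.89 + (4,240/1600.0)×227 + (1600.0/2)×0.20×£84.89 = £374,117.55.
EOQ at £84.39 = 337.7 < 2000, so use break Q=2000: TC = 4,240×£84.39 + (4,240/2000.0)×227 + (2000.0/2)×0.20×£84.39 = £375,172.84.
Lowest total cost among the candidates is at Q = 334.9.

TC* ≈ £369,539.37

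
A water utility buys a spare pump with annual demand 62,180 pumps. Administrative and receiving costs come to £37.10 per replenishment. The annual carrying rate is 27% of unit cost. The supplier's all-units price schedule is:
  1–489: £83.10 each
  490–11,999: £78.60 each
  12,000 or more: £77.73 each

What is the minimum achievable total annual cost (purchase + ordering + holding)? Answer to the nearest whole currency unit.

Holding cost per unit per year at price C is H = 0.27·C.
Evaluate total cost at each tier's feasible EOQ or, if the EOQ is below the tier, at the tier's minimum quantity.
EOQ at £83.10 = 453.5 (feasible in tier 1): TC = 62,180×£83.10 + (62,180/453.5)×37.1 + (453.5/2)×0.27×£83.10 = £5,177,332.42.
EOQ at £78.60 = 466.3 < 490, so use break Q=490: TC = 62,180×£78.60 + (62,180/490.0)×37.1 + (490.0/2)×0.27×£78.60 = £4,897,255.30.
EOQ at £77.73 = 468.9 < 12000, so use break Q=12000: TC = 62,180×£77.73 + (62,180/12000.0)×37.1 + (12000.0/2)×0.27×£77.73 = £4,959,366.24.
Lowest total cost among the candidates is at Q = 490.0.

TC* ≈ £4,897,255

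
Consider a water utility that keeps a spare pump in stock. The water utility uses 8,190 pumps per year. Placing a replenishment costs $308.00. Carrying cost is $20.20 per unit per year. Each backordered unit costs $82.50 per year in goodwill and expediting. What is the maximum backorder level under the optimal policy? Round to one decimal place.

With planned backorders, Q* = √(2DS/H) · √((H+B)/B).
√(2DS/H) = √(2 × 8,190 × 308 / 20.2) = 499.754.
√((H+B)/B) = √((20.2+82.5)/82.5) = 1.1157.
Q* ≈ 557.590.
S* = Q* · H/(H+B) = 557.590 × 20.2/102.7 ≈ 109.672.

S* ≈ 109.7 pumps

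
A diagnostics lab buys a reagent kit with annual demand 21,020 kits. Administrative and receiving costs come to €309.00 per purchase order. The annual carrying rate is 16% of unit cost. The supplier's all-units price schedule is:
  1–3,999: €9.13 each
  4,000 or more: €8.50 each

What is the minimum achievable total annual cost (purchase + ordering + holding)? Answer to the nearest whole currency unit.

TC* ≈ €183,014

Holding cost per unit per year at price C is H = 0.16·C.
Evaluate total cost at each tier's feasible EOQ or, if the EOQ is below the tier, at the tier's minimum quantity.
EOQ at €9.13 = 2982.1 (feasible in tier 1): TC = 21,020×€9.13 + (21,020/2982.1)×309 + (2982.1/2)×0.16×€9.13 = €196,268.78.
EOQ at €8.50 = 3090.6 < 4000, so use break Q=4000: TC = 21,020×€8.50 + (21,020/4000.0)×309 + (4000.0/2)×0.16×€8.50 = €183,013.80.
Lowest total cost among the candidates is at Q = 4000.0.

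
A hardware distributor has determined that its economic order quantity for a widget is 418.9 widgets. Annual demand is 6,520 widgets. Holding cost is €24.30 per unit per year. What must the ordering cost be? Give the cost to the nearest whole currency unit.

Squaring Q* = √(2DS/H) gives Q*² = 2DS/H.
From Q* = √(2DS/H): S = Q*²H / (2D) = 418.9² × 24.3 / (2 × 6,520) = 327.0012.

S ≈ €327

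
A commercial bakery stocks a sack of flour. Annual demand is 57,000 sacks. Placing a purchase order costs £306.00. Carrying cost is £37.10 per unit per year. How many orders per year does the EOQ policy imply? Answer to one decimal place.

Q* = √(2DS/H) = √(2 × 57,000 × 306 / 37.1) ≈ 969.67.
Orders per year = D / Q* = 57,000 / 969.67 ≈ 58.783.

N ≈ 58.8 orders per year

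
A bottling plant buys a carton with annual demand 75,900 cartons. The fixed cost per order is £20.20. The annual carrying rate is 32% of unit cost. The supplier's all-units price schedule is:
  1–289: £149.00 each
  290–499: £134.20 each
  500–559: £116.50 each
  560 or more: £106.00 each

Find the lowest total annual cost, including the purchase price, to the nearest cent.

TC* ≈ £8,057,635.42

Holding cost per unit per year at price C is H = 0.32·C.
Evaluate total cost at each tier's feasible EOQ or, if the EOQ is below the tier, at the tier's minimum quantity.
EOQ at £149.00 = 253.6 (feasible in tier 1): TC = 75,900×£149.00 + (75,900/253.6)×20.2 + (253.6/2)×0.32×£149.00 = £11,321,191.49.
EOQ at £134.20 = 267.2 < 290, so use break Q=290: TC = 75,900×£134.20 + (75,900/290.0)×20.2 + (290.0/2)×0.32×£134.20 = £10,197,293.71.
EOQ at £116.50 = 286.8 < 500, so use break Q=500: TC = 75,900×£116.50 + (75,900/500.0)×20.2 + (500.0/2)×0.32×£116.50 = £8,854,736.36.
EOQ at £106.00 = 300.7 < 560, so use break Q=560: TC = 75,900×£106.00 + (75,900/560.0)×20.2 + (560.0/2)×0.32×£106.00 = £8,057,635.42.
Lowest total cost among the candidates is at Q = 560.0.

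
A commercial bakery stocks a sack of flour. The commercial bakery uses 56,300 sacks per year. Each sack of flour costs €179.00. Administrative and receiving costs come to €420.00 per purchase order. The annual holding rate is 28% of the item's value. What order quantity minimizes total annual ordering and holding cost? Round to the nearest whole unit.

Q* ≈ 971 sacks

Holding cost H = 0.28 × €179.00 = €50.1200 per unit per year.
EOQ = √(2DS / H) = √(2 × 56,300 × 420 / 50.12).
= √(47,292,000 / 50.12) = √943,575.419 ≈ 971.378.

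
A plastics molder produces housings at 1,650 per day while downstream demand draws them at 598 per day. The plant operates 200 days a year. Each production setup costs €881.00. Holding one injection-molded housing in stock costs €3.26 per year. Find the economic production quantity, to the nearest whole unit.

Q* ≈ 10,069 housings

Annual demand D = 598 × 200 = 119,600.
Production build-up factor (1 − d/p) = 1 − 598/1,650 = 0.6376.
Q* = √(2DS / (H(1 − d/p))) = √(2 × 119,600 × 881 / (3.26 × 0.6376)).
= √(210,735,200 / 2.0785) ≈ 10069.174.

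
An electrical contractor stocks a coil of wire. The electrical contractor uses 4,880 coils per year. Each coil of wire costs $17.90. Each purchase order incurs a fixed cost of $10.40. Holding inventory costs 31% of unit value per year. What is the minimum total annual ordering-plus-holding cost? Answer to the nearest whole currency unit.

Holding cost H = 0.31 × $17.90 = $5.5490 per unit per year.
The optimal lot size = √(2DS/H) = √(2 × 4,880 × 10.4 / 5.549) ≈ 135.25.
At the optimum the two cost components are equal, so total cost = 2·(Q*/2)H = Q*·H.
Minimum total = √(2DSH) = √(2 × 4,880 × 10.4 × 5.549) ≈ 750.497.

TC* ≈ $750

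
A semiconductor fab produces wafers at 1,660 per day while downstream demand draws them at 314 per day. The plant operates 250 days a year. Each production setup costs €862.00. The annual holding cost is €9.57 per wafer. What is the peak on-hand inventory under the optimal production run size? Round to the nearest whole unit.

Annual demand D = 314 × 250 = 78,500.
Production build-up factor (1 − d/p) = 1 − 314/1,660 = 0.8108.
Q* = √(2DS / (H(1 − d/p))) = √(2 × 78,500 × 862 / (9.57 × 0.8108)).
= √(135,334,000 / 7.7598) ≈ 4176.178.
Maximum inventory = Q*(1 − d/p) = 4176.178 × 0.8108 ≈ 3386.226.

I_max ≈ 3,386 wafers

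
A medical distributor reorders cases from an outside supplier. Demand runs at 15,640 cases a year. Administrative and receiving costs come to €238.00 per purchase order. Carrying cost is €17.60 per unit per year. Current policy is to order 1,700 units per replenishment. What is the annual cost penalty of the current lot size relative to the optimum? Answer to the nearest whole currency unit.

EOQ = √(2DS/H) = √(2 × 15,640 × 238 / 17.6) ≈ 650.38.
Cost at Q* = (D/Q*)S + (Q*/2)H = √(2DSH) ≈ €11,446.64.
Cost at Q = 1,700: (15,640/1,700)×238 + (1,700/2)×17.6 = €2,189.60 + €14,960.00 = €17,149.60.
Excess = €17,149.60 − €11,446.64 = €5,702.96.

Extra cost ≈ €5,703 per year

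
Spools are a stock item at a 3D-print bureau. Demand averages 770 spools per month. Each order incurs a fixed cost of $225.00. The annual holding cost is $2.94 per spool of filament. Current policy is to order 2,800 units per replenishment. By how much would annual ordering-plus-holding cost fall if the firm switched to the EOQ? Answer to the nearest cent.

Annual demand D = 770 × 12 = 9,240.
EOQ = √(2DS/H) = √(2 × 9,240 × 225 / 2.94) ≈ 1189.24.
Cost at Q* = (D/Q*)S + (Q*/2)H = √(2DSH) ≈ $3,496.36.
Cost at Q = 2,800: (9,240/2,800)×225 + (2,800/2)×2.94 = $742.50 + $4,116.00 = $4,858.50.
Excess = $4,858.50 − $3,496.36 = $1,362.14.

Extra cost ≈ $1,362.14 per year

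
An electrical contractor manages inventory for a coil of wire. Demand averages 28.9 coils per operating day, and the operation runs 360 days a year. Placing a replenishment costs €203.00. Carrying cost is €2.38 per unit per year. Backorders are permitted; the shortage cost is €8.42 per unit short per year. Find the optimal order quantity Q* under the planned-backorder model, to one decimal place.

Annual demand D = 28.9 × 360 = 10,404.
With planned backorders, Q* = √(2DS/H) · √((H+B)/B).
√(2DS/H) = √(2 × 10,404 × 203 / 2.38) = 1332.216.
√((H+B)/B) = √((2.38+8.42)/8.42) = 1.1325.
Q* ≈ 1508.796.

Q* ≈ 1,508.8 coils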